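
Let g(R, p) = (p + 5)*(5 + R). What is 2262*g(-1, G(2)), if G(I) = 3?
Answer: 72384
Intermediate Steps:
g(R, p) = (5 + R)*(5 + p) (g(R, p) = (5 + p)*(5 + R) = (5 + R)*(5 + p))
2262*g(-1, G(2)) = 2262*(25 + 5*(-1) + 5*3 - 1*3) = 2262*(25 - 5 + 15 - 3) = 2262*32 = 72384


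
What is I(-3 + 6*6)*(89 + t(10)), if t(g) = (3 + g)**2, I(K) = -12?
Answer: -3096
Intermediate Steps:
I(-3 + 6*6)*(89 + t(10)) = -12*(89 + (3 + 10)**2) = -12*(89 + 13**2) = -12*(89 + 169) = -12*258 = -3096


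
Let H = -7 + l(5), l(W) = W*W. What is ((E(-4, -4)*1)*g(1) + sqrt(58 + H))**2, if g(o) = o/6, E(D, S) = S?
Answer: 688/9 - 8*sqrt(19)/3 ≈ 64.821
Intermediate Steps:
g(o) = o/6 (g(o) = o*(1/6) = o/6)
l(W) = W**2
H = 18 (H = -7 + 5**2 = -7 + 25 = 18)
((E(-4, -4)*1)*g(1) + sqrt(58 + H))**2 = ((-4*1)*((1/6)*1) + sqrt(58 + 18))**2 = (-4*1/6 + sqrt(76))**2 = (-2/3 + 2*sqrt(19))**2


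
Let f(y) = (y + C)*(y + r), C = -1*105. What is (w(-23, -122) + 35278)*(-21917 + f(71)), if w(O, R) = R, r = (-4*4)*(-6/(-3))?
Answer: -817130908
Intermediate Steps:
r = -32 (r = -(-96)*(-1)/3 = -16*2 = -32)
C = -105
f(y) = (-105 + y)*(-32 + y) (f(y) = (y - 105)*(y - 32) = (-105 + y)*(-32 + y))
(w(-23, -122) + 35278)*(-21917 + f(71)) = (-122 + 35278)*(-21917 + (3360 + 71² - 137*71)) = 35156*(-21917 + (3360 + 5041 - 9727)) = 35156*(-21917 - 1326) = 35156*(-23243) = -817130908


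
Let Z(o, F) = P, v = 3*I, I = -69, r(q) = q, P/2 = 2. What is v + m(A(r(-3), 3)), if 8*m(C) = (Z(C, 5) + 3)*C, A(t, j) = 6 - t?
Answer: -1593/8 ≈ -199.13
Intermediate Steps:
P = 4 (P = 2*2 = 4)
v = -207 (v = 3*(-69) = -207)
Z(o, F) = 4
m(C) = 7*C/8 (m(C) = ((4 + 3)*C)/8 = (7*C)/8 = 7*C/8)
v + m(A(r(-3), 3)) = -207 + 7*(6 - 1*(-3))/8 = -207 + 7*(6 + 3)/8 = -207 + (7/8)*9 = -207 + 63/8 = -1593/8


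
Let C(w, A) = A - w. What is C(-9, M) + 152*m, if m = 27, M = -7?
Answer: 4106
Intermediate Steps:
C(-9, M) + 152*m = (-7 - 1*(-9)) + 152*27 = (-7 + 9) + 4104 = 2 + 4104 = 4106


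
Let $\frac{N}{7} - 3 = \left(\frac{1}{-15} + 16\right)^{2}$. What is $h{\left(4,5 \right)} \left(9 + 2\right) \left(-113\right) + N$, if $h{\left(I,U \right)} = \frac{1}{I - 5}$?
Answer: $\frac{684247}{225} \approx 3041.1$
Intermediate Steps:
$h{\left(I,U \right)} = \frac{1}{-5 + I}$
$N = \frac{404572}{225}$ ($N = 21 + 7 \left(\frac{1}{-15} + 16\right)^{2} = 21 + 7 \left(- \frac{1}{15} + 16\right)^{2} = 21 + 7 \left(\frac{239}{15}\right)^{2} = 21 + 7 \cdot \frac{57121}{225} = 21 + \frac{399847}{225} = \frac{404572}{225} \approx 1798.1$)
$h{\left(4,5 \right)} \left(9 + 2\right) \left(-113\right) + N = \frac{9 + 2}{-5 + 4} \left(-113\right) + \frac{404572}{225} = \frac{1}{-1} \cdot 11 \left(-113\right) + \frac{404572}{225} = \left(-1\right) 11 \left(-113\right) + \frac{404572}{225} = \left(-11\right) \left(-113\right) + \frac{404572}{225} = 1243 + \frac{404572}{225} = \frac{684247}{225}$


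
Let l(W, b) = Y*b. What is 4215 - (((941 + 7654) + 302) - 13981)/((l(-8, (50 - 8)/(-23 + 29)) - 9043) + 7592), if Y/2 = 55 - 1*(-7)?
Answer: 2452261/583 ≈ 4206.3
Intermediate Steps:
Y = 124 (Y = 2*(55 - 1*(-7)) = 2*(55 + 7) = 2*62 = 124)
l(W, b) = 124*b
4215 - (((941 + 7654) + 302) - 13981)/((l(-8, (50 - 8)/(-23 + 29)) - 9043) + 7592) = 4215 - (((941 + 7654) + 302) - 13981)/((124*((50 - 8)/(-23 + 29)) - 9043) + 7592) = 4215 - ((8595 + 302) - 13981)/((124*(42/6) - 9043) + 7592) = 4215 - (8897 - 13981)/((124*(42*(1/6)) - 9043) + 7592) = 4215 - (-5084)/((124*7 - 9043) + 7592) = 4215 - (-5084)/((868 - 9043) + 7592) = 4215 - (-5084)/(-8175 + 7592) = 4215 - (-5084)/(-583) = 4215 - (-5084)*(-1)/583 = 4215 - 1*5084/583 = 4215 - 5084/583 = 2452261/583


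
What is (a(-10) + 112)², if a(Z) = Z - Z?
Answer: 12544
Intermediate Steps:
a(Z) = 0
(a(-10) + 112)² = (0 + 112)² = 112² = 12544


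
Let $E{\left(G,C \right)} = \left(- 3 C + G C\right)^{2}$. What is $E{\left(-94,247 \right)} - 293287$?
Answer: $573740394$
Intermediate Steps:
$E{\left(G,C \right)} = \left(- 3 C + C G\right)^{2}$
$E{\left(-94,247 \right)} - 293287 = 247^{2} \left(-3 - 94\right)^{2} - 293287 = 61009 \left(-97\right)^{2} - 293287 = 61009 \cdot 9409 - 293287 = 574033681 - 293287 = 573740394$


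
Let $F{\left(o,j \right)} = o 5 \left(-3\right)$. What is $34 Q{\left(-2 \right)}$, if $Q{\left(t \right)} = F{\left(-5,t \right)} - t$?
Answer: $2618$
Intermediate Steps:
$F{\left(o,j \right)} = - 15 o$ ($F{\left(o,j \right)} = 5 o \left(-3\right) = - 15 o$)
$Q{\left(t \right)} = 75 - t$ ($Q{\left(t \right)} = \left(-15\right) \left(-5\right) - t = 75 - t$)
$34 Q{\left(-2 \right)} = 34 \left(75 - -2\right) = 34 \left(75 + 2\right) = 34 \cdot 77 = 2618$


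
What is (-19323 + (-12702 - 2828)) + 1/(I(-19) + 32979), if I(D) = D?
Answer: -1148754879/32960 ≈ -34853.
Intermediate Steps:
(-19323 + (-12702 - 2828)) + 1/(I(-19) + 32979) = (-19323 + (-12702 - 2828)) + 1/(-19 + 32979) = (-19323 - 15530) + 1/32960 = -34853 + 1/32960 = -1148754879/32960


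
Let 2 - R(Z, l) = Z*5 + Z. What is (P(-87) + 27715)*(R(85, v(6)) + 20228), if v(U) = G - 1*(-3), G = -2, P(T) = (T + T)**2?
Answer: 1143582520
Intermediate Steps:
P(T) = 4*T**2 (P(T) = (2*T)**2 = 4*T**2)
v(U) = 1 (v(U) = -2 - 1*(-3) = -2 + 3 = 1)
R(Z, l) = 2 - 6*Z (R(Z, l) = 2 - (Z*5 + Z) = 2 - (5*Z + Z) = 2 - 6*Z)
(P(-87) + 27715)*(R(85, v(6)) + 20228) = (4*(-87)**2 + 27715)*((2 - 6*85) + 20228) = (4*7569 + 27715)*((2 - 510) + 20228) = (30276 + 27715)*(-508 + 20228) = 57991*19720 = 1143582520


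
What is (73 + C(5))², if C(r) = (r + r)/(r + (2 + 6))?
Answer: 919681/169 ≈ 5441.9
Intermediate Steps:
C(r) = 2*r/(8 + r) (C(r) = (2*r)/(r + 8) = (2*r)/(8 + r) = 2*r/(8 + r))
(73 + C(5))² = (73 + 2*5/(8 + 5))² = (73 + 2*5/13)² = (73 + 2*5*(1/13))² = (73 + 10/13)² = (959/13)² = 919681/169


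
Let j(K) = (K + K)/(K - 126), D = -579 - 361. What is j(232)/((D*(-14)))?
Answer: 29/87185 ≈ 0.00033263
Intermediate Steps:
D = -940
j(K) = 2*K/(-126 + K) (j(K) = (2*K)/(-126 + K) = 2*K/(-126 + K))
j(232)/((D*(-14))) = (2*232/(-126 + 232))/((-940*(-14))) = (2*232/106)/13160 = (2*232*(1/106))*(1/13160) = (232/53)*(1/13160) = 29/87185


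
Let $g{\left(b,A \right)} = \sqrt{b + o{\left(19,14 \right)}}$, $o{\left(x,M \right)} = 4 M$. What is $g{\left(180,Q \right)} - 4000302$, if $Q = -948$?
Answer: $-4000302 + 2 \sqrt{59} \approx -4.0003 \cdot 10^{6}$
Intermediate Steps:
$g{\left(b,A \right)} = \sqrt{56 + b}$ ($g{\left(b,A \right)} = \sqrt{b + 4 \cdot 14} = \sqrt{b + 56} = \sqrt{56 + b}$)
$g{\left(180,Q \right)} - 4000302 = \sqrt{56 + 180} - 4000302 = \sqrt{236} - 4000302 = 2 \sqrt{59} - 4000302 = -4000302 + 2 \sqrt{59}$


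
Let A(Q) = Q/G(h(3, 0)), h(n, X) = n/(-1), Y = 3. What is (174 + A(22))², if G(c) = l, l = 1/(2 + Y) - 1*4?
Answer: 10214416/361 ≈ 28295.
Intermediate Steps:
h(n, X) = -n (h(n, X) = n*(-1) = -n)
l = -19/5 (l = 1/(2 + 3) - 1*4 = 1/5 - 4 = ⅕ - 4 = -19/5 ≈ -3.8000)
G(c) = -19/5
A(Q) = -5*Q/19 (A(Q) = Q/(-19/5) = Q*(-5/19) = -5*Q/19)
(174 + A(22))² = (174 - 5/19*22)² = (174 - 110/19)² = (3196/19)² = 10214416/361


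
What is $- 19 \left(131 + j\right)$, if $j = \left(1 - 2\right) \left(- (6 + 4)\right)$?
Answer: $-2679$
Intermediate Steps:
$j = 10$ ($j = - \left(-1\right) 10 = \left(-1\right) \left(-10\right) = 10$)
$- 19 \left(131 + j\right) = - 19 \left(131 + 10\right) = \left(-19\right) 141 = -2679$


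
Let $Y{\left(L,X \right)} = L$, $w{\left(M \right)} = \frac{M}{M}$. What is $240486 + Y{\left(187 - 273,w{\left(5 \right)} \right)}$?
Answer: $240400$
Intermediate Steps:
$w{\left(M \right)} = 1$
$240486 + Y{\left(187 - 273,w{\left(5 \right)} \right)} = 240486 + \left(187 - 273\right) = 240486 - 86 = 240400$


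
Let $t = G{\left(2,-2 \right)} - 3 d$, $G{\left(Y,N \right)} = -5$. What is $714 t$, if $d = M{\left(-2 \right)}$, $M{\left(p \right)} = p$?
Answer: $714$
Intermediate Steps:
$d = -2$
$t = 1$ ($t = -5 - -6 = -5 + 6 = 1$)
$714 t = 714 \cdot 1 = 714$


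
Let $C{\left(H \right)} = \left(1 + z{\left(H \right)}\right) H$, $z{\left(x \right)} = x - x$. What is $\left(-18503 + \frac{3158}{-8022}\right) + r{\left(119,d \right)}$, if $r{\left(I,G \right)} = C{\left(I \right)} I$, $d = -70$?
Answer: $- \frac{17417341}{4011} \approx -4342.4$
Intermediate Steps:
$z{\left(x \right)} = 0$
$C{\left(H \right)} = H$ ($C{\left(H \right)} = \left(1 + 0\right) H = 1 H = H$)
$r{\left(I,G \right)} = I^{2}$ ($r{\left(I,G \right)} = I I = I^{2}$)
$\left(-18503 + \frac{3158}{-8022}\right) + r{\left(119,d \right)} = \left(-18503 + \frac{3158}{-8022}\right) + 119^{2} = \left(-18503 + 3158 \left(- \frac{1}{8022}\right)\right) + 14161 = \left(-18503 - \frac{1579}{4011}\right) + 14161 = - \frac{74217112}{4011} + 14161 = - \frac{17417341}{4011}$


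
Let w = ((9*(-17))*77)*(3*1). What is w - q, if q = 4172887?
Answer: -4208230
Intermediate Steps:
w = -35343 (w = -153*77*3 = -11781*3 = -35343)
w - q = -35343 - 1*4172887 = -35343 - 4172887 = -4208230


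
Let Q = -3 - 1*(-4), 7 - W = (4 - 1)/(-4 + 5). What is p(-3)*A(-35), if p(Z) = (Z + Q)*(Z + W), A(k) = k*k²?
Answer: 85750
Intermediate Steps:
A(k) = k³
W = 4 (W = 7 - (4 - 1)/(-4 + 5) = 7 - 3/1 = 7 - 3 = 4)
Q = 1 (Q = -3 + 4 = 1)
p(Z) = (1 + Z)*(4 + Z) (p(Z) = (Z + 1)*(Z + 4) = (1 + Z)*(4 + Z))
p(-3)*A(-35) = (4 + (-3)² + 5*(-3))*(-35)³ = (4 + 9 - 15)*(-42875) = -2*(-42875) = 85750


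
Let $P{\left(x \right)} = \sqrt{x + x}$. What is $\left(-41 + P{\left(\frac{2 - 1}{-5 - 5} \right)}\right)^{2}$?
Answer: $\frac{\left(205 - i \sqrt{5}\right)^{2}}{25} \approx 1680.8 - 36.672 i$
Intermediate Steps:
$P{\left(x \right)} = \sqrt{2} \sqrt{x}$ ($P{\left(x \right)} = \sqrt{2 x} = \sqrt{2} \sqrt{x}$)
$\left(-41 + P{\left(\frac{2 - 1}{-5 - 5} \right)}\right)^{2} = \left(-41 + \sqrt{2} \sqrt{\frac{2 - 1}{-5 - 5}}\right)^{2} = \left(-41 + \sqrt{2} \sqrt{1 \frac{1}{-10}}\right)^{2} = \left(-41 + \sqrt{2} \sqrt{1 \left(- \frac{1}{10}\right)}\right)^{2} = \left(-41 + \sqrt{2} \sqrt{- \frac{1}{10}}\right)^{2} = \left(-41 + \sqrt{2} \frac{i \sqrt{10}}{10}\right)^{2} = \left(-41 + \frac{i \sqrt{5}}{5}\right)^{2}$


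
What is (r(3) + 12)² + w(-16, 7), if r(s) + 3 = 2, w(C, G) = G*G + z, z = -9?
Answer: 161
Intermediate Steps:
w(C, G) = -9 + G² (w(C, G) = G*G - 9 = G² - 9 = -9 + G²)
r(s) = -1 (r(s) = -3 + 2 = -1)
(r(3) + 12)² + w(-16, 7) = (-1 + 12)² + (-9 + 7²) = 11² + (-9 + 49) = 121 + 40 = 161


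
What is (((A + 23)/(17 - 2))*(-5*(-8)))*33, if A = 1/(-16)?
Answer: 4037/2 ≈ 2018.5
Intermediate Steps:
A = -1/16 ≈ -0.062500
(((A + 23)/(17 - 2))*(-5*(-8)))*33 = (((-1/16 + 23)/(17 - 2))*(-5*(-8)))*33 = (((367/16)/15)*40)*33 = (((367/16)*(1/15))*40)*33 = ((367/240)*40)*33 = (367/6)*33 = 4037/2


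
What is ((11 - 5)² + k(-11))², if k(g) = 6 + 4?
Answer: 2116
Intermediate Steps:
k(g) = 10
((11 - 5)² + k(-11))² = ((11 - 5)² + 10)² = (6² + 10)² = (36 + 10)² = 46² = 2116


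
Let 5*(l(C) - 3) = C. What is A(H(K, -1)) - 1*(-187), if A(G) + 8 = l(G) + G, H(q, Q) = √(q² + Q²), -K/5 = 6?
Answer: 182 + 6*√901/5 ≈ 218.02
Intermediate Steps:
K = -30 (K = -5*6 = -30)
l(C) = 3 + C/5
H(q, Q) = √(Q² + q²)
A(G) = -5 + 6*G/5 (A(G) = -8 + ((3 + G/5) + G) = -8 + (3 + 6*G/5) = -5 + 6*G/5)
A(H(K, -1)) - 1*(-187) = (-5 + 6*√((-1)² + (-30)²)/5) - 1*(-187) = (-5 + 6*√(1 + 900)/5) + 187 = (-5 + 6*√901/5) + 187 = 182 + 6*√901/5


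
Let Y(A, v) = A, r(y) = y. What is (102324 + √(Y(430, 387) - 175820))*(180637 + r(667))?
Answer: 18551750496 + 181304*I*√175390 ≈ 1.8552e+10 + 7.5929e+7*I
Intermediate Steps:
(102324 + √(Y(430, 387) - 175820))*(180637 + r(667)) = (102324 + √(430 - 175820))*(180637 + 667) = (102324 + √(-175390))*181304 = (102324 + I*√175390)*181304 = 18551750496 + 181304*I*√175390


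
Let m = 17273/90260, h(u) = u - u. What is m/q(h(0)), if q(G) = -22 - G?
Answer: -17273/1985720 ≈ -0.0086986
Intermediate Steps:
h(u) = 0
m = 17273/90260 (m = 17273*(1/90260) = 17273/90260 ≈ 0.19137)
m/q(h(0)) = 17273/(90260*(-22 - 1*0)) = 17273/(90260*(-22 + 0)) = (17273/90260)/(-22) = (17273/90260)*(-1/22) = -17273/1985720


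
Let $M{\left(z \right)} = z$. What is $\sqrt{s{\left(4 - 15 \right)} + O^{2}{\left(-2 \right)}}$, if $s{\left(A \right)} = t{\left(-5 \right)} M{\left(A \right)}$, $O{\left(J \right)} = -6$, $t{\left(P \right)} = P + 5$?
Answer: $6$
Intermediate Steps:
$t{\left(P \right)} = 5 + P$
$s{\left(A \right)} = 0$ ($s{\left(A \right)} = \left(5 - 5\right) A = 0 A = 0$)
$\sqrt{s{\left(4 - 15 \right)} + O^{2}{\left(-2 \right)}} = \sqrt{0 + \left(-6\right)^{2}} = \sqrt{0 + 36} = \sqrt{36} = 6$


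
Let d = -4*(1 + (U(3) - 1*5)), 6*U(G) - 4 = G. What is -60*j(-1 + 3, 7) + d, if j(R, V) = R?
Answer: -326/3 ≈ -108.67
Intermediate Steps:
U(G) = ⅔ + G/6
d = 34/3 (d = -4*(1 + ((⅔ + (⅙)*3) - 1*5)) = -4*(1 + ((⅔ + ½) - 5)) = -4*(1 + (7/6 - 5)) = -4*(1 - 23/6) = -4*(-17/6) = 34/3 ≈ 11.333)
-60*j(-1 + 3, 7) + d = -60*(-1 + 3) + 34/3 = -60*2 + 34/3 = -120 + 34/3 = -326/3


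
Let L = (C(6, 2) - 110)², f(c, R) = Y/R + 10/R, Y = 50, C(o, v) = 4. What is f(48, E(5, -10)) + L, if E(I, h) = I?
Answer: 11248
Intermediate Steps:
f(c, R) = 60/R (f(c, R) = 50/R + 10/R = 60/R)
L = 11236 (L = (4 - 110)² = (-106)² = 11236)
f(48, E(5, -10)) + L = 60/5 + 11236 = 60*(⅕) + 11236 = 12 + 11236 = 11248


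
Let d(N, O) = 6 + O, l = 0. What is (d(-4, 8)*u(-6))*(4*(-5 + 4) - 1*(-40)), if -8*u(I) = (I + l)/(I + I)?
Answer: -63/2 ≈ -31.500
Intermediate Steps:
u(I) = -1/16 (u(I) = -(I + 0)/(8*(I + I)) = -I/(8*(2*I)) = -I*1/(2*I)/8 = -⅛*½ = -1/16)
(d(-4, 8)*u(-6))*(4*(-5 + 4) - 1*(-40)) = ((6 + 8)*(-1/16))*(4*(-5 + 4) - 1*(-40)) = (14*(-1/16))*(4*(-1) + 40) = -7*(-4 + 40)/8 = -7/8*36 = -63/2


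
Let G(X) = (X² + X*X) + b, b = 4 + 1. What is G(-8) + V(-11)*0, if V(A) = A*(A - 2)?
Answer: 133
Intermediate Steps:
b = 5
G(X) = 5 + 2*X² (G(X) = (X² + X*X) + 5 = (X² + X²) + 5 = 2*X² + 5 = 5 + 2*X²)
V(A) = A*(-2 + A)
G(-8) + V(-11)*0 = (5 + 2*(-8)²) - 11*(-2 - 11)*0 = (5 + 2*64) - 11*(-13)*0 = (5 + 128) + 143*0 = 133 + 0 = 133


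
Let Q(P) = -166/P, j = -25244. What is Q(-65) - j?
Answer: 1641026/65 ≈ 25247.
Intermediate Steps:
Q(-65) - j = -166/(-65) - 1*(-25244) = -166*(-1/65) + 25244 = 166/65 + 25244 = 1641026/65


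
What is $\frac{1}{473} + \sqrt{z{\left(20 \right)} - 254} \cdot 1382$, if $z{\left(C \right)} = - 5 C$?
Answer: $\frac{1}{473} + 1382 i \sqrt{354} \approx 0.0021142 + 26002.0 i$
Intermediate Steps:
$\frac{1}{473} + \sqrt{z{\left(20 \right)} - 254} \cdot 1382 = \frac{1}{473} + \sqrt{\left(-5\right) 20 - 254} \cdot 1382 = \frac{1}{473} + \sqrt{-100 + \left(-330 + 76\right)} 1382 = \frac{1}{473} + \sqrt{-100 - 254} \cdot 1382 = \frac{1}{473} + \sqrt{-354} \cdot 1382 = \frac{1}{473} + i \sqrt{354} \cdot 1382 = \frac{1}{473} + 1382 i \sqrt{354}$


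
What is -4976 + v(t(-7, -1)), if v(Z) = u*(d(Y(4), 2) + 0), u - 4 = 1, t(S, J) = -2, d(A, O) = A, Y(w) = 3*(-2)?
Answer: -5006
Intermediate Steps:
Y(w) = -6
u = 5 (u = 4 + 1 = 5)
v(Z) = -30 (v(Z) = 5*(-6 + 0) = 5*(-6) = -30)
-4976 + v(t(-7, -1)) = -4976 - 30 = -5006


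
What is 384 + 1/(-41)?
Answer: 15743/41 ≈ 383.98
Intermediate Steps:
384 + 1/(-41) = 384 - 1/41 = 15743/41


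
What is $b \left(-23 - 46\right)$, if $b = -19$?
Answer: $1311$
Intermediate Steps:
$b \left(-23 - 46\right) = - 19 \left(-23 - 46\right) = \left(-19\right) \left(-69\right) = 1311$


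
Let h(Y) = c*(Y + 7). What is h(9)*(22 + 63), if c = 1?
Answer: 1360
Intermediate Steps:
h(Y) = 7 + Y (h(Y) = 1*(Y + 7) = 1*(7 + Y) = 7 + Y)
h(9)*(22 + 63) = (7 + 9)*(22 + 63) = 16*85 = 1360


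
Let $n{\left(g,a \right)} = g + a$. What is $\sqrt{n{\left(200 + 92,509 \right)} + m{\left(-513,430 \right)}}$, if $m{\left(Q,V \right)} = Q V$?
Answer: $3 i \sqrt{24421} \approx 468.82 i$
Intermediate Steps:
$n{\left(g,a \right)} = a + g$
$\sqrt{n{\left(200 + 92,509 \right)} + m{\left(-513,430 \right)}} = \sqrt{\left(509 + \left(200 + 92\right)\right) - 220590} = \sqrt{\left(509 + 292\right) - 220590} = \sqrt{801 - 220590} = \sqrt{-219789} = 3 i \sqrt{24421}$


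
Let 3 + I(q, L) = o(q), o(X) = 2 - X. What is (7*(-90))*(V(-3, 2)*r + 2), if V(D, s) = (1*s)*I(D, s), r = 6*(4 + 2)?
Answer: -91980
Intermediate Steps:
I(q, L) = -1 - q (I(q, L) = -3 + (2 - q) = -1 - q)
r = 36 (r = 6*6 = 36)
V(D, s) = s*(-1 - D) (V(D, s) = (1*s)*(-1 - D) = s*(-1 - D))
(7*(-90))*(V(-3, 2)*r + 2) = (7*(-90))*(-1*2*(1 - 3)*36 + 2) = -630*(-1*2*(-2)*36 + 2) = -630*(4*36 + 2) = -630*(144 + 2) = -630*146 = -91980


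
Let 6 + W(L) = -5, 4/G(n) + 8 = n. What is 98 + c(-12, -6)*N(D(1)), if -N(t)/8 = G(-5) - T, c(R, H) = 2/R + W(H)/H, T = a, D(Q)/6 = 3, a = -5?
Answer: 1382/39 ≈ 35.436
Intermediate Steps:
G(n) = 4/(-8 + n)
W(L) = -11 (W(L) = -6 - 5 = -11)
D(Q) = 18 (D(Q) = 6*3 = 18)
T = -5
c(R, H) = -11/H + 2/R (c(R, H) = 2/R - 11/H = -11/H + 2/R)
N(t) = -488/13 (N(t) = -8*(4/(-8 - 5) - 1*(-5)) = -8*(4/(-13) + 5) = -8*(4*(-1/13) + 5) = -8*(-4/13 + 5) = -8*61/13 = -488/13)
98 + c(-12, -6)*N(D(1)) = 98 + (-11/(-6) + 2/(-12))*(-488/13) = 98 + (-11*(-⅙) + 2*(-1/12))*(-488/13) = 98 + (11/6 - ⅙)*(-488/13) = 98 + (5/3)*(-488/13) = 98 - 2440/39 = 1382/39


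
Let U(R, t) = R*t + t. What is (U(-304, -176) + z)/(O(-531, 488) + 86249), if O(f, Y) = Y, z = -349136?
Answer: -295808/86737 ≈ -3.4104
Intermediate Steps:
U(R, t) = t + R*t
(U(-304, -176) + z)/(O(-531, 488) + 86249) = (-176*(1 - 304) - 349136)/(488 + 86249) = (-176*(-303) - 349136)/86737 = (53328 - 349136)*(1/86737) = -295808*1/86737 = -295808/86737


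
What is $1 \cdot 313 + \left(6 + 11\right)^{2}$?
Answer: $602$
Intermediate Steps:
$1 \cdot 313 + \left(6 + 11\right)^{2} = 313 + 17^{2} = 313 + 289 = 602$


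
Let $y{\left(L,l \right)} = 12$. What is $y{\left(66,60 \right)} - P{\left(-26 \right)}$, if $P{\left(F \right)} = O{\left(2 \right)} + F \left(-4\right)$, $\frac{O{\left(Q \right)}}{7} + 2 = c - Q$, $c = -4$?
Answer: $-36$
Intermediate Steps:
$O{\left(Q \right)} = -42 - 7 Q$ ($O{\left(Q \right)} = -14 + 7 \left(-4 - Q\right) = -14 - \left(28 + 7 Q\right) = -42 - 7 Q$)
$P{\left(F \right)} = -56 - 4 F$ ($P{\left(F \right)} = \left(-42 - 14\right) + F \left(-4\right) = \left(-42 - 14\right) - 4 F = -56 - 4 F$)
$y{\left(66,60 \right)} - P{\left(-26 \right)} = 12 - \left(-56 - -104\right) = 12 - \left(-56 + 104\right) = 12 - 48 = -36$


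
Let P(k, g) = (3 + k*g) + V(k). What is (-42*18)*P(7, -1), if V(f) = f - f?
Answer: 3024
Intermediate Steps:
V(f) = 0
P(k, g) = 3 + g*k (P(k, g) = (3 + k*g) + 0 = (3 + g*k) + 0 = 3 + g*k)
(-42*18)*P(7, -1) = (-42*18)*(3 - 1*7) = -756*(3 - 7) = -756*(-4) = 3024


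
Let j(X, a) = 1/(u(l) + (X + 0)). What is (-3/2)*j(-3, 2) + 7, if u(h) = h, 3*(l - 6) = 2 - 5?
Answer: 25/4 ≈ 6.2500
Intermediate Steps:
l = 5 (l = 6 + (2 - 5)/3 = 6 + (1/3)*(-3) = 6 - 1 = 5)
j(X, a) = 1/(5 + X) (j(X, a) = 1/(5 + (X + 0)) = 1/(5 + X))
(-3/2)*j(-3, 2) + 7 = (-3/2)/(5 - 3) + 7 = -3*1/2/2 + 7 = -3/2*1/2 + 7 = -3/4 + 7 = 25/4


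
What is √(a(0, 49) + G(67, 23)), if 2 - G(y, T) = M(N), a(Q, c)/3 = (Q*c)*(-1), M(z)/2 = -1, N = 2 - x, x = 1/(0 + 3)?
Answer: 2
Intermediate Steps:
x = ⅓ (x = 1/3 = ⅓ ≈ 0.33333)
N = 5/3 (N = 2 - 1*⅓ = 2 - ⅓ = 5/3 ≈ 1.6667)
M(z) = -2 (M(z) = 2*(-1) = -2)
a(Q, c) = -3*Q*c (a(Q, c) = 3*((Q*c)*(-1)) = 3*(-Q*c) = -3*Q*c)
G(y, T) = 4 (G(y, T) = 2 - 1*(-2) = 2 + 2 = 4)
√(a(0, 49) + G(67, 23)) = √(-3*0*49 + 4) = √(0 + 4) = √4 = 2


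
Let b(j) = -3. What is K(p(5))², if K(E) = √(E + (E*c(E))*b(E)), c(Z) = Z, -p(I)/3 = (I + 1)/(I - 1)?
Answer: -261/4 ≈ -65.250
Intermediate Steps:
p(I) = -3*(1 + I)/(-1 + I) (p(I) = -3*(I + 1)/(I - 1) = -3*(1 + I)/(-1 + I))
K(E) = √(E - 3*E²) (K(E) = √(E + (E*E)*(-3)) = √(E + E²*(-3)) = √(E - 3*E²))
K(p(5))² = (√((3*(-1 - 1*5)/(-1 + 5))*(1 - 9*(-1 - 1*5)/(-1 + 5))))² = (√((3*(-1 - 5)/4)*(1 - 9*(-1 - 5)/4)))² = (√((3*(¼)*(-6))*(1 - 9*(-6)/4)))² = (√(-9*(1 - 3*(-9/2))/2))² = (√(-9*(1 + 27/2)/2))² = (√(-9/2*29/2))² = (√(-261/4))² = (3*I*√29/2)² = -261/4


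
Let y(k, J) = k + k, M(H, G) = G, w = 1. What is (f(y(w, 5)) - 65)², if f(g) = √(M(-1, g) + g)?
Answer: 3969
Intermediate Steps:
y(k, J) = 2*k
f(g) = √2*√g (f(g) = √(g + g) = √(2*g) = √2*√g)
(f(y(w, 5)) - 65)² = (√2*√(2*1) - 65)² = (√2*√2 - 65)² = (2 - 65)² = (-63)² = 3969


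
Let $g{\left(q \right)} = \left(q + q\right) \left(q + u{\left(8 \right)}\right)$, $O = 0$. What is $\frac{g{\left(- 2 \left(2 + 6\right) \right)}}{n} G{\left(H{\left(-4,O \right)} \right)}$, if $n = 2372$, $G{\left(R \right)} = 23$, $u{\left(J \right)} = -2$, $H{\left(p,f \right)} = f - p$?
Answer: $\frac{3312}{593} \approx 5.5852$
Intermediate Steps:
$g{\left(q \right)} = 2 q \left(-2 + q\right)$ ($g{\left(q \right)} = \left(q + q\right) \left(q - 2\right) = 2 q \left(-2 + q\right)$)
$\frac{g{\left(- 2 \left(2 + 6\right) \right)}}{n} G{\left(H{\left(-4,O \right)} \right)} = \frac{2 \left(- 2 \left(2 + 6\right)\right) \left(-2 - 2 \left(2 + 6\right)\right)}{2372} \cdot 23 = 2 \left(\left(-2\right) 8\right) \left(-2 - 16\right) \frac{1}{2372} \cdot 23 = 2 \left(-16\right) \left(-2 - 16\right) \frac{1}{2372} \cdot 23 = 2 \left(-16\right) \left(-18\right) \frac{1}{2372} \cdot 23 = 576 \cdot \frac{1}{2372} \cdot 23 = \frac{144}{593} \cdot 23 = \frac{3312}{593}$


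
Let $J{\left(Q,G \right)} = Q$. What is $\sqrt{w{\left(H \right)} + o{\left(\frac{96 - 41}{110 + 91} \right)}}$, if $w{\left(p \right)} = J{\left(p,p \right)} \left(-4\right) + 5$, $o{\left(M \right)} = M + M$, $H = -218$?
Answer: $\frac{\sqrt{35453787}}{201} \approx 29.623$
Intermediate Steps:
$o{\left(M \right)} = 2 M$
$w{\left(p \right)} = 5 - 4 p$ ($w{\left(p \right)} = p \left(-4\right) + 5 = - 4 p + 5 = 5 - 4 p$)
$\sqrt{w{\left(H \right)} + o{\left(\frac{96 - 41}{110 + 91} \right)}} = \sqrt{\left(5 - -872\right) + 2 \frac{96 - 41}{110 + 91}} = \sqrt{\left(5 + 872\right) + 2 \cdot \frac{55}{201}} = \sqrt{877 + 2 \cdot 55 \cdot \frac{1}{201}} = \sqrt{877 + 2 \cdot \frac{55}{201}} = \sqrt{877 + \frac{110}{201}} = \sqrt{\frac{176387}{201}} = \frac{\sqrt{35453787}}{201}$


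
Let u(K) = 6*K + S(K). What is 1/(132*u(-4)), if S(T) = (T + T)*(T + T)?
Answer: 1/5280 ≈ 0.00018939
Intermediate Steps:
S(T) = 4*T² (S(T) = (2*T)*(2*T) = 4*T²)
u(K) = 4*K² + 6*K (u(K) = 6*K + 4*K² = 4*K² + 6*K)
1/(132*u(-4)) = 1/(132*(2*(-4)*(3 + 2*(-4)))) = 1/(132*(2*(-4)*(3 - 8))) = 1/(132*(2*(-4)*(-5))) = 1/(132*40) = 1/5280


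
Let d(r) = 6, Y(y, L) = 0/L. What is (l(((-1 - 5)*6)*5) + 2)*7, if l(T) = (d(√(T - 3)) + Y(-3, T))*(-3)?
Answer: -112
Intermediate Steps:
Y(y, L) = 0
l(T) = -18 (l(T) = (6 + 0)*(-3) = 6*(-3) = -18)
(l(((-1 - 5)*6)*5) + 2)*7 = (-18 + 2)*7 = -16*7 = -112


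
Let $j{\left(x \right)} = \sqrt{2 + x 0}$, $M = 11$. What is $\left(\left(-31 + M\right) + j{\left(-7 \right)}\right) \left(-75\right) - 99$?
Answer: $1401 - 75 \sqrt{2} \approx 1294.9$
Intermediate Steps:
$j{\left(x \right)} = \sqrt{2}$ ($j{\left(x \right)} = \sqrt{2 + 0} = \sqrt{2}$)
$\left(\left(-31 + M\right) + j{\left(-7 \right)}\right) \left(-75\right) - 99 = \left(\left(-31 + 11\right) + \sqrt{2}\right) \left(-75\right) - 99 = \left(-20 + \sqrt{2}\right) \left(-75\right) - 99 = \left(1500 - 75 \sqrt{2}\right) - 99 = 1401 - 75 \sqrt{2}$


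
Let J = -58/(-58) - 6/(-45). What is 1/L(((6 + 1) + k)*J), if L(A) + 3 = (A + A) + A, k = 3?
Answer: 1/31 ≈ 0.032258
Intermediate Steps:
J = 17/15 (J = -58*(-1/58) - 6*(-1/45) = 1 + 2/15 = 17/15 ≈ 1.1333)
L(A) = -3 + 3*A (L(A) = -3 + ((A + A) + A) = -3 + (2*A + A) = -3 + 3*A)
1/L(((6 + 1) + k)*J) = 1/(-3 + 3*(((6 + 1) + 3)*(17/15))) = 1/(-3 + 3*((7 + 3)*(17/15))) = 1/(-3 + 3*(10*(17/15))) = 1/(-3 + 3*(34/3)) = 1/(-3 + 34) = 1/31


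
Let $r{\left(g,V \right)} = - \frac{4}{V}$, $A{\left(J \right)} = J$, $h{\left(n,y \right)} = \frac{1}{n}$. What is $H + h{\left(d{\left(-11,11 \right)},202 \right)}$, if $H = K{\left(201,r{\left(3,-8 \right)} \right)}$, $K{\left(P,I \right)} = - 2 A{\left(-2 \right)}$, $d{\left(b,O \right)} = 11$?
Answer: $\frac{45}{11} \approx 4.0909$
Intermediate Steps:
$K{\left(P,I \right)} = 4$ ($K{\left(P,I \right)} = \left(-2\right) \left(-2\right) = 4$)
$H = 4$
$H + h{\left(d{\left(-11,11 \right)},202 \right)} = 4 + \frac{1}{11} = \frac{45}{11}$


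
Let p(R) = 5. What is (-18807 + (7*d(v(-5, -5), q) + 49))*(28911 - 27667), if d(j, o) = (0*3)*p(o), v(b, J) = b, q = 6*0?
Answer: -23334952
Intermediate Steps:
q = 0
d(j, o) = 0 (d(j, o) = (0*3)*5 = 0*5 = 0)
(-18807 + (7*d(v(-5, -5), q) + 49))*(28911 - 27667) = (-18807 + (7*0 + 49))*(28911 - 27667) = (-18807 + (0 + 49))*1244 = (-18807 + 49)*1244 = -18758*1244 = -23334952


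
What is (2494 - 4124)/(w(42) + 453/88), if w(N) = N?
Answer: -143440/4149 ≈ -34.572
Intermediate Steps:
(2494 - 4124)/(w(42) + 453/88) = (2494 - 4124)/(42 + 453/88) = -1630/(42 + 453*(1/88)) = -1630/(42 + 453/88) = -1630/4149/88 = -1630*88/4149 = -143440/4149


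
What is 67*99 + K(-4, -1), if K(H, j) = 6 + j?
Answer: 6638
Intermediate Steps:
67*99 + K(-4, -1) = 67*99 + (6 - 1) = 6633 + 5 = 6638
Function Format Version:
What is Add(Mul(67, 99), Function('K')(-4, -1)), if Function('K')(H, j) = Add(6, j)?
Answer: 6638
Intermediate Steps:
Add(Mul(67, 99), Function('K')(-4, -1)) = Add(Mul(67, 99), Add(6, -1)) = Add(6633, 5) = 6638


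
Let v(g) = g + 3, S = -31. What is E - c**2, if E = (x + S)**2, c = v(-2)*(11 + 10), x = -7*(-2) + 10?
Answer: -392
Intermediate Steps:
x = 24 (x = 14 + 10 = 24)
v(g) = 3 + g
c = 21 (c = (3 - 2)*(11 + 10) = 1*21 = 21)
E = 49 (E = (24 - 31)**2 = (-7)**2 = 49)
E - c**2 = 49 - 1*21**2 = 49 - 1*441 = 49 - 441 = -392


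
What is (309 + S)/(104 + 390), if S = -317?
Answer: -4/247 ≈ -0.016194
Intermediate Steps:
(309 + S)/(104 + 390) = (309 - 317)/(104 + 390) = -8/494 = -8*1/494 = -4/247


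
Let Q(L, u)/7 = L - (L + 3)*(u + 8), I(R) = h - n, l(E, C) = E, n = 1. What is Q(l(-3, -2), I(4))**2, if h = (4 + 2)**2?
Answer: 441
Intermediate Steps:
h = 36 (h = 6**2 = 36)
I(R) = 35 (I(R) = 36 - 1*1 = 36 - 1 = 35)
Q(L, u) = 7*L - 7*(3 + L)*(8 + u) (Q(L, u) = 7*(L - (L + 3)*(u + 8)) = 7*(L - (3 + L)*(8 + u)) = 7*L - 7*(3 + L)*(8 + u))
Q(l(-3, -2), I(4))**2 = (-168 - 49*(-3) - 21*35 - 7*(-3)*35)**2 = (-168 + 147 - 735 + 735)**2 = (-21)**2 = 441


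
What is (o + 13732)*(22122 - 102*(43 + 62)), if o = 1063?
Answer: 168840540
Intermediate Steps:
(o + 13732)*(22122 - 102*(43 + 62)) = (1063 + 13732)*(22122 - 102*(43 + 62)) = 14795*(22122 - 102*105) = 14795*(22122 - 10710) = 14795*11412 = 168840540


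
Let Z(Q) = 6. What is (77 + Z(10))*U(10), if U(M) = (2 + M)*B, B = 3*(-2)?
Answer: -5976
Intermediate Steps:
B = -6
U(M) = -12 - 6*M (U(M) = (2 + M)*(-6) = -12 - 6*M)
(77 + Z(10))*U(10) = (77 + 6)*(-12 - 6*10) = 83*(-12 - 60) = 83*(-72) = -5976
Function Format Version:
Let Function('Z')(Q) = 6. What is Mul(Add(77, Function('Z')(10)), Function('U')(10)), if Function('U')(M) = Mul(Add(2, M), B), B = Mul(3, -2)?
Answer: -5976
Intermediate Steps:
B = -6
Function('U')(M) = Add(-12, Mul(-6, M)) (Function('U')(M) = Mul(Add(2, M), -6) = Add(-12, Mul(-6, M)))
Mul(Add(77, Function('Z')(10)), Function('U')(10)) = Mul(Add(77, 6), Add(-12, Mul(-6, 10))) = Mul(83, Add(-12, -60)) = Mul(83, -72) = -5976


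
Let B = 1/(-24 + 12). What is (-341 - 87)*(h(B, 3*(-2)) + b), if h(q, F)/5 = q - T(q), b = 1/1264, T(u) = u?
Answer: -107/316 ≈ -0.33861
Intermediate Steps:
b = 1/1264 ≈ 0.00079114
B = -1/12 (B = 1/(-12) = -1/12 ≈ -0.083333)
h(q, F) = 0 (h(q, F) = 5*(q - q) = 5*0 = 0)
(-341 - 87)*(h(B, 3*(-2)) + b) = (-341 - 87)*(0 + 1/1264) = -428*1/1264 = -107/316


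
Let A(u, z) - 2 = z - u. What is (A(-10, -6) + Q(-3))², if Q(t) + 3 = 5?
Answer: 64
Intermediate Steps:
Q(t) = 2 (Q(t) = -3 + 5 = 2)
A(u, z) = 2 + z - u (A(u, z) = 2 + (z - u) = 2 + z - u)
(A(-10, -6) + Q(-3))² = ((2 - 6 - 1*(-10)) + 2)² = ((2 - 6 + 10) + 2)² = (6 + 2)² = 8² = 64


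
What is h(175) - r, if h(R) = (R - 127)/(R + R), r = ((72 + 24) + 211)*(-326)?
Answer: 17514374/175 ≈ 1.0008e+5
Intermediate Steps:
r = -100082 (r = (96 + 211)*(-326) = 307*(-326) = -100082)
h(R) = (-127 + R)/(2*R) (h(R) = (-127 + R)/((2*R)) = (-127 + R)*(1/(2*R)) = (-127 + R)/(2*R))
h(175) - r = (1/2)*(-127 + 175)/175 - 1*(-100082) = (1/2)*(1/175)*48 + 100082 = 24/175 + 100082 = 17514374/175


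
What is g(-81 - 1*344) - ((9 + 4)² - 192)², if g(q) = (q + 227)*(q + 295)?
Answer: 25211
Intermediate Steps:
g(q) = (227 + q)*(295 + q)
g(-81 - 1*344) - ((9 + 4)² - 192)² = (66965 + (-81 - 1*344)² + 522*(-81 - 1*344)) - ((9 + 4)² - 192)² = (66965 + (-81 - 344)² + 522*(-81 - 344)) - (13² - 192)² = (66965 + (-425)² + 522*(-425)) - (169 - 192)² = (66965 + 180625 - 221850) - 1*(-23)² = 25740 - 1*529 = 25740 - 529 = 25211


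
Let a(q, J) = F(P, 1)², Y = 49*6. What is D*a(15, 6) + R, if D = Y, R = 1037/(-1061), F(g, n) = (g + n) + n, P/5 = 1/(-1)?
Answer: 2806369/1061 ≈ 2645.0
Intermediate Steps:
P = -5 (P = 5*(1/(-1)) = 5*(1*(-1)) = 5*(-1) = -5)
Y = 294
F(g, n) = g + 2*n
R = -1037/1061 (R = 1037*(-1/1061) = -1037/1061 ≈ -0.97738)
a(q, J) = 9 (a(q, J) = (-5 + 2*1)² = (-5 + 2)² = (-3)² = 9)
D = 294
D*a(15, 6) + R = 294*9 - 1037/1061 = 2646 - 1037/1061 = 2806369/1061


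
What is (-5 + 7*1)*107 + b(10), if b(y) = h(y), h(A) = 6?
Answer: 220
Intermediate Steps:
b(y) = 6
(-5 + 7*1)*107 + b(10) = (-5 + 7*1)*107 + 6 = (-5 + 7)*107 + 6 = 2*107 + 6 = 214 + 6 = 220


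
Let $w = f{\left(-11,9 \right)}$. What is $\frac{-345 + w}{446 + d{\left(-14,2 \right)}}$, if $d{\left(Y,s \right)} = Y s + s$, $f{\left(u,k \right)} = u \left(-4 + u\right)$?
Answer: $- \frac{3}{7} \approx -0.42857$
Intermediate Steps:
$w = 165$ ($w = - 11 \left(-4 - 11\right) = \left(-11\right) \left(-15\right) = 165$)
$d{\left(Y,s \right)} = s + Y s$
$\frac{-345 + w}{446 + d{\left(-14,2 \right)}} = \frac{-345 + 165}{446 + 2 \left(1 - 14\right)} = - \frac{180}{446 + 2 \left(-13\right)} = - \frac{180}{446 - 26} = - \frac{180}{420} = \left(-180\right) \frac{1}{420} = - \frac{3}{7}$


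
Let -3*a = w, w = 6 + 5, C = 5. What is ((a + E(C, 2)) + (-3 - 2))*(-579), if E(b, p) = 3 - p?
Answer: 4439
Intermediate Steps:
w = 11
a = -11/3 (a = -1/3*11 = -11/3 ≈ -3.6667)
((a + E(C, 2)) + (-3 - 2))*(-579) = ((-11/3 + (3 - 1*2)) + (-3 - 2))*(-579) = ((-11/3 + (3 - 2)) - 5)*(-579) = ((-11/3 + 1) - 5)*(-579) = (-8/3 - 5)*(-579) = -23/3*(-579) = 4439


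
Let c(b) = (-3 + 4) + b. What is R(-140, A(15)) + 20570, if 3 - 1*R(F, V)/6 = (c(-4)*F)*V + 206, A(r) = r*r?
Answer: -547648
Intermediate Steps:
A(r) = r²
c(b) = 1 + b
R(F, V) = -1218 + 18*F*V (R(F, V) = 18 - 6*(((1 - 4)*F)*V + 206) = 18 - 6*((-3*F)*V + 206) = 18 - 6*(-3*F*V + 206) = 18 - 6*(206 - 3*F*V) = 18 + (-1236 + 18*F*V) = -1218 + 18*F*V)
R(-140, A(15)) + 20570 = (-1218 + 18*(-140)*15²) + 20570 = (-1218 + 18*(-140)*225) + 20570 = (-1218 - 567000) + 20570 = -568218 + 20570 = -547648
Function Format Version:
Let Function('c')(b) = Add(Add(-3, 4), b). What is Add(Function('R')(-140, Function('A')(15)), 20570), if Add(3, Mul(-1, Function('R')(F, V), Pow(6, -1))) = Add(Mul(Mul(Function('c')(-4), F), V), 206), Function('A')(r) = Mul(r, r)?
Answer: -547648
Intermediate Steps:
Function('A')(r) = Pow(r, 2)
Function('c')(b) = Add(1, b)
Function('R')(F, V) = Add(-1218, Mul(18, F, V)) (Function('R')(F, V) = Add(18, Mul(-6, Add(Mul(Mul(Add(1, -4), F), V), 206))) = Add(18, Mul(-6, Add(Mul(Mul(-3, F), V), 206))) = Add(18, Mul(-6, Add(Mul(-3, F, V), 206))) = Add(18, Mul(-6, Add(206, Mul(-3, F, V)))) = Add(18, Add(-1236, Mul(18, F, V))) = Add(-1218, Mul(18, F, V)))
Add(Function('R')(-140, Function('A')(15)), 20570) = Add(Add(-1218, Mul(18, -140, Pow(15, 2))), 20570) = Add(Add(-1218, Mul(18, -140, 225)), 20570) = Add(Add(-1218, -567000), 20570) = Add(-568218, 20570) = -547648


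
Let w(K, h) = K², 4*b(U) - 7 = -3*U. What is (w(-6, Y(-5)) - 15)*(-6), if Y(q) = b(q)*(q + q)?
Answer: -126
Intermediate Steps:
b(U) = 7/4 - 3*U/4 (b(U) = 7/4 + (-3*U)/4 = 7/4 - 3*U/4)
Y(q) = 2*q*(7/4 - 3*q/4) (Y(q) = (7/4 - 3*q/4)*(q + q) = (7/4 - 3*q/4)*(2*q) = 2*q*(7/4 - 3*q/4))
(w(-6, Y(-5)) - 15)*(-6) = ((-6)² - 15)*(-6) = (36 - 15)*(-6) = 21*(-6) = -126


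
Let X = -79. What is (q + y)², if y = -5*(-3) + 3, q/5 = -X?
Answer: 170569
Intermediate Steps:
q = 395 (q = 5*(-1*(-79)) = 5*79 = 395)
y = 18 (y = 15 + 3 = 18)
(q + y)² = (395 + 18)² = 413² = 170569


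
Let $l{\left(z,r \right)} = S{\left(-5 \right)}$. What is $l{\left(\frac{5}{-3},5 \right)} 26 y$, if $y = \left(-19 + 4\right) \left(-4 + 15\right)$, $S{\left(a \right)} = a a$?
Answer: $-107250$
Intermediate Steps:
$S{\left(a \right)} = a^{2}$
$y = -165$ ($y = \left(-15\right) 11 = -165$)
$l{\left(z,r \right)} = 25$ ($l{\left(z,r \right)} = \left(-5\right)^{2} = 25$)
$l{\left(\frac{5}{-3},5 \right)} 26 y = 25 \cdot 26 \left(-165\right) = 650 \left(-165\right) = -107250$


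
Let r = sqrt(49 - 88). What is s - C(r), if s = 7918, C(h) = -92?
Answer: 8010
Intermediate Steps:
r = I*sqrt(39) (r = sqrt(-39) = I*sqrt(39) ≈ 6.245*I)
s - C(r) = 7918 - 1*(-92) = 7918 + 92 = 8010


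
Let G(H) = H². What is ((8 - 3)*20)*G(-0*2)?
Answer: 0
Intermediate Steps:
((8 - 3)*20)*G(-0*2) = ((8 - 3)*20)*(-0*2)² = (5*20)*(-1*0)² = 100*0² = 100*0 = 0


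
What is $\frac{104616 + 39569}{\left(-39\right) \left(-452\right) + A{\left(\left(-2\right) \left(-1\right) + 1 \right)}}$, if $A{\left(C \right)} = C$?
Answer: $\frac{144185}{17631} \approx 8.1779$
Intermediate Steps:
$\frac{104616 + 39569}{\left(-39\right) \left(-452\right) + A{\left(\left(-2\right) \left(-1\right) + 1 \right)}} = \frac{104616 + 39569}{\left(-39\right) \left(-452\right) + \left(\left(-2\right) \left(-1\right) + 1\right)} = \frac{144185}{17628 + \left(2 + 1\right)} = \frac{144185}{17628 + 3} = \frac{144185}{17631}$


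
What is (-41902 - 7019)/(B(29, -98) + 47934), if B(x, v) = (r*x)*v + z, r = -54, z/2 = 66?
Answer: -16307/67178 ≈ -0.24274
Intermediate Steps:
z = 132 (z = 2*66 = 132)
B(x, v) = 132 - 54*v*x (B(x, v) = (-54*x)*v + 132 = -54*v*x + 132 = 132 - 54*v*x)
(-41902 - 7019)/(B(29, -98) + 47934) = (-41902 - 7019)/((132 - 54*(-98)*29) + 47934) = -48921/((132 + 153468) + 47934) = -48921/(153600 + 47934) = -48921/201534 = -48921*1/201534 = -16307/67178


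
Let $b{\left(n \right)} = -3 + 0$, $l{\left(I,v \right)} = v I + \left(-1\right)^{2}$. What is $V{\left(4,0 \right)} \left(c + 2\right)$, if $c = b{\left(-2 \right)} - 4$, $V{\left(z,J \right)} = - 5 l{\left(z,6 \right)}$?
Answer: $625$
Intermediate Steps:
$l{\left(I,v \right)} = 1 + I v$ ($l{\left(I,v \right)} = I v + 1 = 1 + I v$)
$b{\left(n \right)} = -3$
$V{\left(z,J \right)} = -5 - 30 z$ ($V{\left(z,J \right)} = - 5 \left(1 + z 6\right) = - 5 \left(1 + 6 z\right) = -5 - 30 z$)
$c = -7$ ($c = -3 - 4 = -7$)
$V{\left(4,0 \right)} \left(c + 2\right) = \left(-5 - 120\right) \left(-7 + 2\right) = \left(-5 - 120\right) \left(-5\right) = \left(-125\right) \left(-5\right) = 625$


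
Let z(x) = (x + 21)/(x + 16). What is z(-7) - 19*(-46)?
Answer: 7880/9 ≈ 875.56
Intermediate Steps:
z(x) = (21 + x)/(16 + x)
z(-7) - 19*(-46) = (21 - 7)/(16 - 7) - 19*(-46) = 14/9 + 874 = 7880/9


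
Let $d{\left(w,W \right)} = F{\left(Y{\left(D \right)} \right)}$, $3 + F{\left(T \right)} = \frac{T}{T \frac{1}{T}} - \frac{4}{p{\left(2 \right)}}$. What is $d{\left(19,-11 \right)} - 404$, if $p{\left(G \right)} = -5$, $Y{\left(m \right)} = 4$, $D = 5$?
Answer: $- \frac{2011}{5} \approx -402.2$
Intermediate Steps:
$F{\left(T \right)} = - \frac{11}{5} + T$ ($F{\left(T \right)} = -3 + \left(\frac{T}{T \frac{1}{T}} - \frac{4}{-5}\right) = -3 + \left(\frac{T}{1} - - \frac{4}{5}\right) = -3 + \left(T 1 + \frac{4}{5}\right) = -3 + \left(T + \frac{4}{5}\right) = -3 + \left(\frac{4}{5} + T\right) = - \frac{11}{5} + T$)
$d{\left(w,W \right)} = \frac{9}{5}$ ($d{\left(w,W \right)} = - \frac{11}{5} + 4 = \frac{9}{5}$)
$d{\left(19,-11 \right)} - 404 = \frac{9}{5} - 404 = - \frac{2011}{5}$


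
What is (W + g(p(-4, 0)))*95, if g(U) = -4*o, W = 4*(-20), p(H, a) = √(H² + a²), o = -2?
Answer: -6840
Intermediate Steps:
W = -80
g(U) = 8 (g(U) = -4*(-2) = 8)
(W + g(p(-4, 0)))*95 = (-80 + 8)*95 = -72*95 = -6840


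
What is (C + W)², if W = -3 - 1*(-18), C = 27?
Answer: 1764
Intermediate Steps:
W = 15 (W = -3 + 18 = 15)
(C + W)² = (27 + 15)² = 42² = 1764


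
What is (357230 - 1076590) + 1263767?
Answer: 544407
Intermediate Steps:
(357230 - 1076590) + 1263767 = -719360 + 1263767 = 544407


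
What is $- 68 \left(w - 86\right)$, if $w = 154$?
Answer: $-4624$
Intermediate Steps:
$- 68 \left(w - 86\right) = - 68 \left(154 - 86\right) = \left(-68\right) 68 = -4624$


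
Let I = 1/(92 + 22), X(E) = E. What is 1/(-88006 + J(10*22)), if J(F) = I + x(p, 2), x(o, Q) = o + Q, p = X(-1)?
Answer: -114/10032569 ≈ -1.1363e-5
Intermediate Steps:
p = -1
I = 1/114 ≈ 0.0087719
x(o, Q) = Q + o
J(F) = 115/114 (J(F) = 1/114 + (2 - 1) = 1/114 + 1 = 115/114)
1/(-88006 + J(10*22)) = 1/(-88006 + 115/114) = 1/(-10032569/114) = -114/10032569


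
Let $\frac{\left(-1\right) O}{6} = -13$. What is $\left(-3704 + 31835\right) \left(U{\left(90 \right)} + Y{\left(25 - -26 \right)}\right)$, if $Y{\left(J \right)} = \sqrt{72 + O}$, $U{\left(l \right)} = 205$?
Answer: $5766855 + 140655 \sqrt{6} \approx 6.1114 \cdot 10^{6}$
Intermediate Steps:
$O = 78$ ($O = \left(-6\right) \left(-13\right) = 78$)
$Y{\left(J \right)} = 5 \sqrt{6}$ ($Y{\left(J \right)} = \sqrt{72 + 78} = \sqrt{150} = 5 \sqrt{6}$)
$\left(-3704 + 31835\right) \left(U{\left(90 \right)} + Y{\left(25 - -26 \right)}\right) = \left(-3704 + 31835\right) \left(205 + 5 \sqrt{6}\right) = 28131 \left(205 + 5 \sqrt{6}\right) = 5766855 + 140655 \sqrt{6}$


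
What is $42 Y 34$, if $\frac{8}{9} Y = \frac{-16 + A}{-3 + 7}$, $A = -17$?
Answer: $- \frac{106029}{8} \approx -13254.0$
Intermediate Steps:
$Y = - \frac{297}{32}$ ($Y = \frac{9 \frac{-16 - 17}{-3 + 7}}{8} = \frac{9 \left(- \frac{33}{4}\right)}{8} = \frac{9 \left(\left(-33\right) \frac{1}{4}\right)}{8} = \frac{9}{8} \left(- \frac{33}{4}\right) = - \frac{297}{32} \approx -9.2813$)
$42 Y 34 = 42 \left(- \frac{297}{32}\right) 34 = \left(- \frac{6237}{16}\right) 34 = - \frac{106029}{8}$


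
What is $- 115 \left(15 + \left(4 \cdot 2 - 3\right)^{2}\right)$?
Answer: $-4600$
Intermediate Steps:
$- 115 \left(15 + \left(4 \cdot 2 - 3\right)^{2}\right) = - 115 \left(15 + \left(8 - 3\right)^{2}\right) = - 115 \left(15 + 5^{2}\right) = - 115 \left(15 + 25\right) = \left(-115\right) 40 = -4600$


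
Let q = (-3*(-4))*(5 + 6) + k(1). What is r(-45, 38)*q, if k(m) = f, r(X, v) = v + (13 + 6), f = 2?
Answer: 7638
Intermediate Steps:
r(X, v) = 19 + v (r(X, v) = v + 19 = 19 + v)
k(m) = 2
q = 134 (q = (-3*(-4))*(5 + 6) + 2 = 12*11 + 2 = 132 + 2 = 134)
r(-45, 38)*q = (19 + 38)*134 = 57*134 = 7638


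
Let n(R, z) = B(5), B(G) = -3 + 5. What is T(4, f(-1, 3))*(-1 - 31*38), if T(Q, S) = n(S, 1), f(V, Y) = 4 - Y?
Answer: -2358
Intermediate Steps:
B(G) = 2
n(R, z) = 2
T(Q, S) = 2
T(4, f(-1, 3))*(-1 - 31*38) = 2*(-1 - 31*38) = 2*(-1 - 1178) = 2*(-1179) = -2358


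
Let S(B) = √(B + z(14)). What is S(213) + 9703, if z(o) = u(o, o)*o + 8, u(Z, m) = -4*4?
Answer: 9703 + I*√3 ≈ 9703.0 + 1.732*I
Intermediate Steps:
u(Z, m) = -16
z(o) = 8 - 16*o (z(o) = -16*o + 8 = 8 - 16*o)
S(B) = √(-216 + B) (S(B) = √(B + (8 - 16*14)) = √(B + (8 - 224)) = √(B - 216) = √(-216 + B))
S(213) + 9703 = √(-216 + 213) + 9703 = √(-3) + 9703 = I*√3 + 9703 = 9703 + I*√3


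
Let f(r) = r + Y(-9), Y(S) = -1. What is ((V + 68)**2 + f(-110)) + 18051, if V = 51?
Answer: 32101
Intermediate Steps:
f(r) = -1 + r (f(r) = r - 1 = -1 + r)
((V + 68)**2 + f(-110)) + 18051 = ((51 + 68)**2 + (-1 - 110)) + 18051 = (119**2 - 111) + 18051 = (14161 - 111) + 18051 = 14050 + 18051 = 32101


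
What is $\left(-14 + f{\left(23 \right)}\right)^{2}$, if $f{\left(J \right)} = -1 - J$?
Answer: $1444$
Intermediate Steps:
$\left(-14 + f{\left(23 \right)}\right)^{2} = \left(-14 - 24\right)^{2} = \left(-38\right)^{2} = 1444$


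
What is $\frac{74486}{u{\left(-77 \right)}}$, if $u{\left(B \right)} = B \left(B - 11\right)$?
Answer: $\frac{37243}{3388} \approx 10.993$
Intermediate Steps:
$u{\left(B \right)} = B \left(-11 + B\right)$
$\frac{74486}{u{\left(-77 \right)}} = \frac{74486}{\left(-77\right) \left(-11 - 77\right)} = \frac{74486}{\left(-77\right) \left(-88\right)} = \frac{74486}{6776} = 74486 \cdot \frac{1}{6776} = \frac{37243}{3388}$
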